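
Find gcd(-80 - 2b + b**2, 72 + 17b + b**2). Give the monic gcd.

8 + b

Repeated division with remainder:
  b**2 - 2b - 80 = (b**2 + 17b + 72) + (-19b - 152)
  b**2 + 17b + 72 = (-(1/19)b - 9/19)(-19b - 152) + (0)
Last nonzero remainder: -19b - 152. Dividing through by -19 gives the monic gcd b + 8.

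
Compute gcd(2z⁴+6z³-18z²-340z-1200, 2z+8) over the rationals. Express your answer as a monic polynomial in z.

z+4

Apply the Euclidean algorithm:
  2z⁴+6z³-18z²-340z-1200 = (z³-z²-5z-150)(2z+8) + (0)
Last nonzero remainder: 2z+8. Dividing through by 2 gives the monic gcd z+4.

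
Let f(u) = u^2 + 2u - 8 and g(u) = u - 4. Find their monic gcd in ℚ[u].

Euclidean algorithm in ℚ[u]:
  u^2 + 2u - 8 = (u + 6)(u - 4) + (16)
  u - 4 = ((1/16)u - 1/4)(16) + (0)
The last nonzero remainder is the constant 16, so the polynomials are coprime and gcd = 1.

1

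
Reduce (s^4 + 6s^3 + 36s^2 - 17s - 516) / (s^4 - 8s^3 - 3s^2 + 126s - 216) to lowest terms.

Euclidean algorithm in ℚ[s]:
  s^4 + 6s^3 + 36s^2 - 17s - 516 = (s^4 - 8s^3 - 3s^2 + 126s - 216) + (14s^3 + 39s^2 - 143s - 300)
  s^4 - 8s^3 - 3s^2 + 126s - 216 = ((1/14)s - 151/196)(14s^3 + 39s^2 - 143s - 300) + ((7303/196)s^2 + (7303/196)s - 21909/49)
  14s^3 + 39s^2 - 143s - 300 = ((2744/7303)s + 4900/7303)((7303/196)s^2 + (7303/196)s - 21909/49) + (0)
Last nonzero remainder: (7303/196)s^2 + (7303/196)s - 21909/49. Dividing through by 7303/196 gives the monic gcd s^2 + s - 12.
Cancel s^2 + s - 12 from numerator and denominator to get the reduced form.

(s^2 + 5s + 43)/(s^2 - 9s + 18)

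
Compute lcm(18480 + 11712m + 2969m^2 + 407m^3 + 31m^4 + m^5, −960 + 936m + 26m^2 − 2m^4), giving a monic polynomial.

147840 − 72624m − 63176m^2 − 11753m^3 − 446m^4 + 136m^5 + 22m^6 + m^7

Euclidean algorithm in ℚ[m]:
  m^5 + 31m^4 + 407m^3 + 2969m^2 + 11712m + 18480 = (−(1/2)m − 31/2)(−2m^4 + 26m^2 + 936m − 960) + (420m^3 + 3840m^2 + 25740m + 3600)
  −2m^4 + 26m^2 + 936m − 960 = (−(1/210)m + 32/735)(420m^3 + 3840m^2 + 25740m + 3600) + (−(912/49)m^2 − (8208/49)m − 54720/49)
  420m^3 + 3840m^2 + 25740m + 3600 = (−(1715/76)m − 245/76)(−(912/49)m^2 − (8208/49)m − 54720/49) + (0)
Last nonzero remainder: −(912/49)m^2 − (8208/49)m − 54720/49. Dividing through by −912/49 gives the monic gcd m^2 + 9m + 60.
Then lcm(f, g) = f·g / gcd(f, g); expanding and making the result monic gives the answer.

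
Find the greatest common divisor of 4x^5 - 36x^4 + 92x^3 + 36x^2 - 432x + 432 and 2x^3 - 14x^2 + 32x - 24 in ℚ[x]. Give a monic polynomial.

Apply the Euclidean algorithm:
  4x^5 - 36x^4 + 92x^3 + 36x^2 - 432x + 432 = (2x^2 - 4x - 14)(2x^3 - 14x^2 + 32x - 24) + (16x^2 - 80x + 96)
  2x^3 - 14x^2 + 32x - 24 = ((1/8)x - 1/4)(16x^2 - 80x + 96) + (0)
Last nonzero remainder: 16x^2 - 80x + 96. Dividing through by 16 gives the monic gcd x^2 - 5x + 6.

x^2 - 5x + 6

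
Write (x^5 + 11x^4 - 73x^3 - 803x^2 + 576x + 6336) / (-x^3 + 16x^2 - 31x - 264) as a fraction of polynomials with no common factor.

Euclidean algorithm in ℚ[x]:
  x^5 + 11x^4 - 73x^3 - 803x^2 + 576x + 6336 = (-x^2 - 27x - 328)(-x^3 + 16x^2 - 31x - 264) + (3344x^2 - 16720x - 80256)
  -x^3 + 16x^2 - 31x - 264 = (-(1/3344)x + 1/304)(3344x^2 - 16720x - 80256) + (0)
Last nonzero remainder: 3344x^2 - 16720x - 80256. Dividing through by 3344 gives the monic gcd x^2 - 5x - 24.
Cancel x^2 - 5x - 24 from numerator and denominator to get the reduced form.

(-x^3 - 16x^2 - 31x + 264)/(x - 11)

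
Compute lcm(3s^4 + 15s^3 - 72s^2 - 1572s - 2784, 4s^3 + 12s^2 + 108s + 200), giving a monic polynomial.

Euclidean algorithm in ℚ[s]:
  3s^4 + 15s^3 - 72s^2 - 1572s - 2784 = ((3/4)s + 3/2)(4s^3 + 12s^2 + 108s + 200) + (-171s^2 - 1884s - 3084)
  4s^3 + 12s^2 + 108s + 200 = (-(4/171)s + 1828/9747)(-171s^2 - 1884s - 3084) + ((1264492/3249)s + 2528984/3249)
  -171s^2 - 1884s - 3084 = (-(555579/1264492)s - 2504979/632246)((1264492/3249)s + 2528984/3249) + (0)
Last nonzero remainder: (1264492/3249)s + 2528984/3249. Dividing through by 1264492/3249 gives the monic gcd s + 2.
Then lcm(f, g) = f·g / gcd(f, g); expanding and making the result monic gives the answer.

s^6 + 6s^5 + 6s^4 - 423s^3 - 2052s^2 - 14028s - 23200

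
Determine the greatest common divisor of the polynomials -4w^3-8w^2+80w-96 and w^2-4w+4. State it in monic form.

Euclidean algorithm in ℚ[w]:
  -4w^3-8w^2+80w-96 = (-4w-24)(w^2-4w+4) + (0)
The last nonzero remainder w^2-4w+4 is already monic.

w^2-4w+4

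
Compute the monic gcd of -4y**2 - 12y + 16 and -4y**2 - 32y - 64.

Euclidean algorithm in ℚ[y]:
  -4y**2 - 12y + 16 = (-4y**2 - 32y - 64) + (20y + 80)
  -4y**2 - 32y - 64 = (-(1/5)y - 4/5)(20y + 80) + (0)
Last nonzero remainder: 20y + 80. Dividing through by 20 gives the monic gcd y + 4.

y + 4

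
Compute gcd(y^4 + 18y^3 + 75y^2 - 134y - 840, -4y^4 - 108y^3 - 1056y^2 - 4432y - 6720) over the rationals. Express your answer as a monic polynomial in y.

Repeated division with remainder:
  y^4 + 18y^3 + 75y^2 - 134y - 840 = (-1/4)(-4y^4 - 108y^3 - 1056y^2 - 4432y - 6720) + (-9y^3 - 189y^2 - 1242y - 2520)
  -4y^4 - 108y^3 - 1056y^2 - 4432y - 6720 = ((4/9)y + 8/3)(-9y^3 - 189y^2 - 1242y - 2520) + (0)
Last nonzero remainder: -9y^3 - 189y^2 - 1242y - 2520. Dividing through by -9 gives the monic gcd y^3 + 21y^2 + 138y + 280.

y^3 + 21y^2 + 138y + 280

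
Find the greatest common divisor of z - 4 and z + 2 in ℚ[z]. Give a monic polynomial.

Euclidean algorithm in ℚ[z]:
  z - 4 = (z + 2) + (-6)
  z + 2 = (-(1/6)z - 1/3)(-6) + (0)
The last nonzero remainder is the constant -6, so the polynomials are coprime and gcd = 1.

1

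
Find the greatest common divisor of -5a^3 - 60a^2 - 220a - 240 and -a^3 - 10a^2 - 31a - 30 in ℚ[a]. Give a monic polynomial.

a + 2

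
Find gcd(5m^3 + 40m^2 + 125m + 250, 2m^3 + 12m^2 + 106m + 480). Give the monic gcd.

m + 5

Euclidean algorithm in ℚ[m]:
  5m^3 + 40m^2 + 125m + 250 = (5/2)(2m^3 + 12m^2 + 106m + 480) + (10m^2 - 140m - 950)
  2m^3 + 12m^2 + 106m + 480 = ((1/5)m + 4)(10m^2 - 140m - 950) + (856m + 4280)
  10m^2 - 140m - 950 = ((5/428)m - 95/428)(856m + 4280) + (0)
Last nonzero remainder: 856m + 4280. Dividing through by 856 gives the monic gcd m + 5.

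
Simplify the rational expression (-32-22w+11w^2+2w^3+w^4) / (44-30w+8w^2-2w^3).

By polynomial division,
  w^4+2w^3+11w^2-22w-32 = (-(1/2)w-3)(-2w^3+8w^2-30w+44) + (20w^2-90w+100)
  -2w^3+8w^2-30w+44 = (-(1/10)w-1/20)(20w^2-90w+100) + (-(49/2)w+49)
  20w^2-90w+100 = (-(40/49)w+100/49)(-(49/2)w+49) + (0)
Last nonzero remainder: -(49/2)w+49. Dividing through by -49/2 gives the monic gcd w-2.
Cancel w-2 from numerator and denominator to get the reduced form.

(-16-19w-4w^2-w^3)/(22-4w+2w^2)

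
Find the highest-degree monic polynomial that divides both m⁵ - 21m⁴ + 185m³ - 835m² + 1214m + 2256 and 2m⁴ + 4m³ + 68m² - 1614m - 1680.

Euclidean algorithm in ℚ[m]:
  m⁵ - 21m⁴ + 185m³ - 835m² + 1214m + 2256 = ((1/2)m - 23/2)(2m⁴ + 4m³ + 68m² - 1614m - 1680) + (197m³ + 754m² - 16507m - 17064)
  2m⁴ + 4m³ + 68m² - 1614m - 1680 = ((2/197)m - 720/38809)(197m³ + 754m² - 16507m - 17064) + ((9685650/38809)m² - (67799550/38809)m - 77485200/38809)
  197m³ + 754m² - 16507m - 17064 = ((7645373/9685650)m + 27593199/3228550)((9685650/38809)m² - (67799550/38809)m - 77485200/38809) + (0)
Last nonzero remainder: (9685650/38809)m² - (67799550/38809)m - 77485200/38809. Dividing through by 9685650/38809 gives the monic gcd m² - 7m - 8.

m² - 7m - 8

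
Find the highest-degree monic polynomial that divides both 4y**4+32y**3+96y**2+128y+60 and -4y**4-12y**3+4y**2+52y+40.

y**3+5y**2+9y+5

Euclidean algorithm in ℚ[y]:
  4y**4+32y**3+96y**2+128y+60 = (-1)(-4y**4-12y**3+4y**2+52y+40) + (20y**3+100y**2+180y+100)
  -4y**4-12y**3+4y**2+52y+40 = (-(1/5)y+2/5)(20y**3+100y**2+180y+100) + (0)
Last nonzero remainder: 20y**3+100y**2+180y+100. Dividing through by 20 gives the monic gcd y**3+5y**2+9y+5.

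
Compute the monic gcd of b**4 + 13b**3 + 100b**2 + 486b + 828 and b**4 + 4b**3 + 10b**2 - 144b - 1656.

By polynomial division,
  b**4 + 13b**3 + 100b**2 + 486b + 828 = (b**4 + 4b**3 + 10b**2 - 144b - 1656) + (9b**3 + 90b**2 + 630b + 2484)
  b**4 + 4b**3 + 10b**2 - 144b - 1656 = ((1/9)b - 2/3)(9b**3 + 90b**2 + 630b + 2484) + (0)
Last nonzero remainder: 9b**3 + 90b**2 + 630b + 2484. Dividing through by 9 gives the monic gcd b**3 + 10b**2 + 70b + 276.

b**3 + 10b**2 + 70b + 276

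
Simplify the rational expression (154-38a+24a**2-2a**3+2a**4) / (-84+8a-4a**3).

Repeated division with remainder:
  2a**4-2a**3+24a**2-38a+154 = (-(1/2)a+1/2)(-4a**3+8a-84) + (28a**2-84a+196)
  -4a**3+8a-84 = (-(1/7)a-3/7)(28a**2-84a+196) + (0)
Last nonzero remainder: 28a**2-84a+196. Dividing through by 28 gives the monic gcd a**2-3a+7.
Cancel a**2-3a+7 from numerator and denominator to get the reduced form.

(-11-2a-a**2)/(6+2a)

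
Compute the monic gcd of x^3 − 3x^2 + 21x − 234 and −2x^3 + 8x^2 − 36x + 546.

x^2 + 3x + 39

Repeated division with remainder:
  x^3 − 3x^2 + 21x − 234 = (−1/2)(−2x^3 + 8x^2 − 36x + 546) + (x^2 + 3x + 39)
  −2x^3 + 8x^2 − 36x + 546 = (−2x + 14)(x^2 + 3x + 39) + (0)
The last nonzero remainder x^2 + 3x + 39 is already monic.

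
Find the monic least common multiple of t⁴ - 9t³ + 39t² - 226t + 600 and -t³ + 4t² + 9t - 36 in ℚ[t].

Repeated division with remainder:
  t⁴ - 9t³ + 39t² - 226t + 600 = (-t + 5)(-t³ + 4t² + 9t - 36) + (28t² - 307t + 780)
  -t³ + 4t² + 9t - 36 = (-(1/28)t - 195/784)(28t² - 307t + 780) + (-(30969/784)t + 30969/196)
  28t² - 307t + 780 = (-(21952/30969)t + 50960/10323)(-(30969/784)t + 30969/196) + (0)
Last nonzero remainder: -(30969/784)t + 30969/196. Dividing through by -30969/784 gives the monic gcd t - 4.
Then lcm(f, g) = f·g / gcd(f, g); expanding and making the result monic gives the answer.

t⁶ - 9t⁵ + 30t⁴ - 145t³ + 249t² + 2034t - 5400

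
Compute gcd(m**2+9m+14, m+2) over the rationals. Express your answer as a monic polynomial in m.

m+2

Euclidean algorithm in ℚ[m]:
  m**2+9m+14 = (m+7)(m+2) + (0)
The last nonzero remainder m+2 is already monic.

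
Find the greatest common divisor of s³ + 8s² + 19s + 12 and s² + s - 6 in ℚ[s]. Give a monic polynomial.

Apply the Euclidean algorithm:
  s³ + 8s² + 19s + 12 = (s + 7)(s² + s - 6) + (18s + 54)
  s² + s - 6 = ((1/18)s - 1/9)(18s + 54) + (0)
Last nonzero remainder: 18s + 54. Dividing through by 18 gives the monic gcd s + 3.

s + 3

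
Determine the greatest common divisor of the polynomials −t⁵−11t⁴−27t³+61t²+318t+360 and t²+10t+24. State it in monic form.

By polynomial division,
  −t⁵−11t⁴−27t³+61t²+318t+360 = (−t³−t²+7t+15)(t²+10t+24) + (0)
The last nonzero remainder t²+10t+24 is already monic.

t²+10t+24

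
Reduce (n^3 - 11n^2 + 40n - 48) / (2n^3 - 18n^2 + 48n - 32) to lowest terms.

(n - 3)/(2n - 2)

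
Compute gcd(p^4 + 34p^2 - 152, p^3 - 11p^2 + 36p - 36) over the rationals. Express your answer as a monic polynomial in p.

p - 2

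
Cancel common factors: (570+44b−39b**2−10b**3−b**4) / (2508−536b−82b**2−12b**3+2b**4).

(−5−b)/(−22+2b)

Euclidean algorithm in ℚ[b]:
  −b**4−10b**3−39b**2+44b+570 = (−1/2)(2b**4−12b**3−82b**2−536b+2508) + (−16b**3−80b**2−224b+1824)
  2b**4−12b**3−82b**2−536b+2508 = (−(1/8)b+11/8)(−16b**3−80b**2−224b+1824) + (0)
Last nonzero remainder: −16b**3−80b**2−224b+1824. Dividing through by −16 gives the monic gcd b**3+5b**2+14b−114.
Cancel b**3+5b**2+14b−114 from numerator and denominator to get the reduced form.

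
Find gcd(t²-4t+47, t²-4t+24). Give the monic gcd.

Apply the Euclidean algorithm:
  t²-4t+47 = (t²-4t+24) + (23)
  t²-4t+24 = ((1/23)t²-(4/23)t+24/23)(23) + (0)
The last nonzero remainder is the constant 23, so the polynomials are coprime and gcd = 1.

1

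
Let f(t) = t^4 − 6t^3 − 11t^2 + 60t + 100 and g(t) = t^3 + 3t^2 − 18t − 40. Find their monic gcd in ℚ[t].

t + 2

Euclidean algorithm in ℚ[t]:
  t^4 − 6t^3 − 11t^2 + 60t + 100 = (t − 9)(t^3 + 3t^2 − 18t − 40) + (34t^2 − 62t − 260)
  t^3 + 3t^2 − 18t − 40 = ((1/34)t + 41/289)(34t^2 − 62t − 260) + (−(450/289)t − 900/289)
  34t^2 − 62t − 260 = (−(4913/225)t + 3757/45)(−(450/289)t − 900/289) + (0)
Last nonzero remainder: −(450/289)t − 900/289. Dividing through by −450/289 gives the monic gcd t + 2.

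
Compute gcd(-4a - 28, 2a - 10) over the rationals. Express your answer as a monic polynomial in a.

Euclidean algorithm in ℚ[a]:
  -4a - 28 = (-2)(2a - 10) + (-48)
  2a - 10 = (-(1/24)a + 5/24)(-48) + (0)
The last nonzero remainder is the constant -48, so the polynomials are coprime and gcd = 1.

1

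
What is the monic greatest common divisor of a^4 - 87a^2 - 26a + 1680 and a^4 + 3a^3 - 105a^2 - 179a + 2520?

By polynomial division,
  a^4 - 87a^2 - 26a + 1680 = (a^4 + 3a^3 - 105a^2 - 179a + 2520) + (-3a^3 + 18a^2 + 153a - 840)
  a^4 + 3a^3 - 105a^2 - 179a + 2520 = (-(1/3)a - 3)(-3a^3 + 18a^2 + 153a - 840) + (0)
Last nonzero remainder: -3a^3 + 18a^2 + 153a - 840. Dividing through by -3 gives the monic gcd a^3 - 6a^2 - 51a + 280.

a^3 - 6a^2 - 51a + 280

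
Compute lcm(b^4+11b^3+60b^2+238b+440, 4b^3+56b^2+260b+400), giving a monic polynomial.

b^5+16b^4+115b^3+538b^2+1630b+2200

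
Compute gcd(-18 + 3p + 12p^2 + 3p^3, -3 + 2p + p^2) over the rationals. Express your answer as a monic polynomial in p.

By polynomial division,
  3p^3 + 12p^2 + 3p - 18 = (3p + 6)(p^2 + 2p - 3) + (0)
The last nonzero remainder p^2 + 2p - 3 is already monic.

-3 + 2p + p^2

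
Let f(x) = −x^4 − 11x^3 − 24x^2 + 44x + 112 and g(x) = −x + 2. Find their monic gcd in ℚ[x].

By polynomial division,
  −x^4 − 11x^3 − 24x^2 + 44x + 112 = (x^3 + 13x^2 + 50x + 56)(−x + 2) + (0)
Last nonzero remainder: −x + 2. Dividing through by −1 gives the monic gcd x − 2.

x − 2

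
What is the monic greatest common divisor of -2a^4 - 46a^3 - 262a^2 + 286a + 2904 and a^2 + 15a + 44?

Euclidean algorithm in ℚ[a]:
  -2a^4 - 46a^3 - 262a^2 + 286a + 2904 = (-2a^2 - 16a + 66)(a^2 + 15a + 44) + (0)
The last nonzero remainder a^2 + 15a + 44 is already monic.

a^2 + 15a + 44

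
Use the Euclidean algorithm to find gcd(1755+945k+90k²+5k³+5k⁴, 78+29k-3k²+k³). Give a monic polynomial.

By polynomial division,
  5k⁴+5k³+90k²+945k+1755 = (5k+20)(k³-3k²+29k+78) + (5k²-25k+195)
  k³-3k²+29k+78 = ((1/5)k+2/5)(5k²-25k+195) + (0)
Last nonzero remainder: 5k²-25k+195. Dividing through by 5 gives the monic gcd k²-5k+39.

39-5k+k²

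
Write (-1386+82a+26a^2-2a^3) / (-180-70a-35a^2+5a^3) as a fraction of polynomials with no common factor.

(154+8a-2a^2)/(20+10a+5a^2)

By polynomial division,
  -2a^3+26a^2+82a-1386 = (-2/5)(5a^3-35a^2-70a-180) + (12a^2+54a-1458)
  5a^3-35a^2-70a-180 = ((5/12)a-115/24)(12a^2+54a-1458) + ((3185/4)a-28665/4)
  12a^2+54a-1458 = ((48/3185)a+648/3185)((3185/4)a-28665/4) + (0)
Last nonzero remainder: (3185/4)a-28665/4. Dividing through by 3185/4 gives the monic gcd a-9.
Cancel a-9 from numerator and denominator to get the reduced form.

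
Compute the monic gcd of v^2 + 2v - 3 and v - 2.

By polynomial division,
  v^2 + 2v - 3 = (v + 4)(v - 2) + (5)
  v - 2 = ((1/5)v - 2/5)(5) + (0)
The last nonzero remainder is the constant 5, so the polynomials are coprime and gcd = 1.

1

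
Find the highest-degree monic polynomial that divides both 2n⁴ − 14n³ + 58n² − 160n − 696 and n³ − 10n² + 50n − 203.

n² − 3n + 29

Apply the Euclidean algorithm:
  2n⁴ − 14n³ + 58n² − 160n − 696 = (2n + 6)(n³ − 10n² + 50n − 203) + (18n² − 54n + 522)
  n³ − 10n² + 50n − 203 = ((1/18)n − 7/18)(18n² − 54n + 522) + (0)
Last nonzero remainder: 18n² − 54n + 522. Dividing through by 18 gives the monic gcd n² − 3n + 29.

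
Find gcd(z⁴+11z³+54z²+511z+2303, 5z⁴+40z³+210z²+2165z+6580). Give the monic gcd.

z³+4z²+26z+329

Repeated division with remainder:
  z⁴+11z³+54z²+511z+2303 = (1/5)(5z⁴+40z³+210z²+2165z+6580) + (3z³+12z²+78z+987)
  5z⁴+40z³+210z²+2165z+6580 = ((5/3)z+20/3)(3z³+12z²+78z+987) + (0)
Last nonzero remainder: 3z³+12z²+78z+987. Dividing through by 3 gives the monic gcd z³+4z²+26z+329.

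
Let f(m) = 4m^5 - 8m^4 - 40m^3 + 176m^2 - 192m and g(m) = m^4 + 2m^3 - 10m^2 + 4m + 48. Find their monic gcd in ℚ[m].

m^3 - 10m + 24

Apply the Euclidean algorithm:
  4m^5 - 8m^4 - 40m^3 + 176m^2 - 192m = (4m - 16)(m^4 + 2m^3 - 10m^2 + 4m + 48) + (32m^3 - 320m + 768)
  m^4 + 2m^3 - 10m^2 + 4m + 48 = ((1/32)m + 1/16)(32m^3 - 320m + 768) + (0)
Last nonzero remainder: 32m^3 - 320m + 768. Dividing through by 32 gives the monic gcd m^3 - 10m + 24.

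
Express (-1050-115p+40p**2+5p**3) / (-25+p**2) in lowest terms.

(210+65p+5p**2)/(5+p)

Repeated division with remainder:
  5p**3+40p**2-115p-1050 = (5p+40)(p**2-25) + (10p-50)
  p**2-25 = ((1/10)p+1/2)(10p-50) + (0)
Last nonzero remainder: 10p-50. Dividing through by 10 gives the monic gcd p-5.
Cancel p-5 from numerator and denominator to get the reduced form.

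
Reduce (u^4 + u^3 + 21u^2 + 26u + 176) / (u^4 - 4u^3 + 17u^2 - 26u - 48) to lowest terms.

Euclidean algorithm in ℚ[u]:
  u^4 + u^3 + 21u^2 + 26u + 176 = (u^4 - 4u^3 + 17u^2 - 26u - 48) + (5u^3 + 4u^2 + 52u + 224)
  u^4 - 4u^3 + 17u^2 - 26u - 48 = ((1/5)u - 24/25)(5u^3 + 4u^2 + 52u + 224) + ((261/25)u^2 - (522/25)u + 4176/25)
  5u^3 + 4u^2 + 52u + 224 = ((125/261)u + 350/261)((261/25)u^2 - (522/25)u + 4176/25) + (0)
Last nonzero remainder: (261/25)u^2 - (522/25)u + 4176/25. Dividing through by 261/25 gives the monic gcd u^2 - 2u + 16.
Cancel u^2 - 2u + 16 from numerator and denominator to get the reduced form.

(u^2 + 3u + 11)/(u^2 - 2u - 3)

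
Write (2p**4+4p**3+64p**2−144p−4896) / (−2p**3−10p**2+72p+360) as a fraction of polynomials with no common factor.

(−p**2−2p−68)/(p+5)

By polynomial division,
  2p**4+4p**3+64p**2−144p−4896 = (−p+3)(−2p**3−10p**2+72p+360) + (166p**2−5976)
  −2p**3−10p**2+72p+360 = (−(1/83)p−5/83)(166p**2−5976) + (0)
Last nonzero remainder: 166p**2−5976. Dividing through by 166 gives the monic gcd p**2−36.
Cancel p**2−36 from numerator and denominator to get the reduced form.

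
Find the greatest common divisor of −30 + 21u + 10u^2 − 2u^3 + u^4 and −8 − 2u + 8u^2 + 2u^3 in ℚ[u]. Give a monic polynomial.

By polynomial division,
  u^4 − 2u^3 + 10u^2 + 21u − 30 = ((1/2)u − 3)(2u^3 + 8u^2 − 2u − 8) + (35u^2 + 19u − 54)
  2u^3 + 8u^2 − 2u − 8 = ((2/35)u + 242/1225)(35u^2 + 19u − 54) + (−(3268/1225)u + 3268/1225)
  35u^2 + 19u − 54 = (−(42875/3268)u − 33075/1634)(−(3268/1225)u + 3268/1225) + (0)
Last nonzero remainder: −(3268/1225)u + 3268/1225. Dividing through by −3268/1225 gives the monic gcd u − 1.

−1 + u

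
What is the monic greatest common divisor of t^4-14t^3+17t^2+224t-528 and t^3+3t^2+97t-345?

t-3

By polynomial division,
  t^4-14t^3+17t^2+224t-528 = (t-17)(t^3+3t^2+97t-345) + (-29t^2+2218t-6393)
  t^3+3t^2+97t-345 = (-(1/29)t-2305/841)(-29t^2+2218t-6393) + ((5008670/841)t-15026010/841)
  -29t^2+2218t-6393 = (-(24389/5008670)t+1792171/5008670)((5008670/841)t-15026010/841) + (0)
Last nonzero remainder: (5008670/841)t-15026010/841. Dividing through by 5008670/841 gives the monic gcd t-3.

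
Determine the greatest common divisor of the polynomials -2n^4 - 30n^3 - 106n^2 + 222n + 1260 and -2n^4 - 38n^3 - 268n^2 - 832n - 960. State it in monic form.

n^2 + 11n + 30

Repeated division with remainder:
  -2n^4 - 30n^3 - 106n^2 + 222n + 1260 = (-2n^4 - 38n^3 - 268n^2 - 832n - 960) + (8n^3 + 162n^2 + 1054n + 2220)
  -2n^4 - 38n^3 - 268n^2 - 832n - 960 = (-(1/4)n + 5/16)(8n^3 + 162n^2 + 1054n + 2220) + (-(441/8)n^2 - (4851/8)n - 6615/4)
  8n^3 + 162n^2 + 1054n + 2220 = (-(64/441)n - 592/441)(-(441/8)n^2 - (4851/8)n - 6615/4) + (0)
Last nonzero remainder: -(441/8)n^2 - (4851/8)n - 6615/4. Dividing through by -441/8 gives the monic gcd n^2 + 11n + 30.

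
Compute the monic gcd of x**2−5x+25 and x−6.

1

Euclidean algorithm in ℚ[x]:
  x**2−5x+25 = (x+1)(x−6) + (31)
  x−6 = ((1/31)x−6/31)(31) + (0)
The last nonzero remainder is the constant 31, so the polynomials are coprime and gcd = 1.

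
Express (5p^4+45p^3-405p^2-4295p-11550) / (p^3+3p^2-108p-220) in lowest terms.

By polynomial division,
  5p^4+45p^3-405p^2-4295p-11550 = (5p+30)(p^3+3p^2-108p-220) + (45p^2+45p-4950)
  p^3+3p^2-108p-220 = ((1/45)p+2/45)(45p^2+45p-4950) + (0)
Last nonzero remainder: 45p^2+45p-4950. Dividing through by 45 gives the monic gcd p^2+p-110.
Cancel p^2+p-110 from numerator and denominator to get the reduced form.

(5p^2+40p+105)/(p+2)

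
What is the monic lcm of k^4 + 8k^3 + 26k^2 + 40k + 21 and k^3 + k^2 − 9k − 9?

k^5 + 5k^4 + 2k^3 − 38k^2 − 99k − 63

Euclidean algorithm in ℚ[k]:
  k^4 + 8k^3 + 26k^2 + 40k + 21 = (k + 7)(k^3 + k^2 − 9k − 9) + (28k^2 + 112k + 84)
  k^3 + k^2 − 9k − 9 = ((1/28)k − 3/28)(28k^2 + 112k + 84) + (0)
Last nonzero remainder: 28k^2 + 112k + 84. Dividing through by 28 gives the monic gcd k^2 + 4k + 3.
Then lcm(f, g) = f·g / gcd(f, g); expanding and making the result monic gives the answer.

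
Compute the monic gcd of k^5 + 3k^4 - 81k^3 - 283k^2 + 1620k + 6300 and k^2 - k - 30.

Repeated division with remainder:
  k^5 + 3k^4 - 81k^3 - 283k^2 + 1620k + 6300 = (k^3 + 4k^2 - 47k - 210)(k^2 - k - 30) + (0)
The last nonzero remainder k^2 - k - 30 is already monic.

k^2 - k - 30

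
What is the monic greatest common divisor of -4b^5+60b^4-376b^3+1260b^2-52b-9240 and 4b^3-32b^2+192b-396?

By polynomial division,
  -4b^5+60b^4-376b^3+1260b^2-52b-9240 = (-b^2+7b+10)(4b^3-32b^2+192b-396) + (-160b^2+800b-5280)
  4b^3-32b^2+192b-396 = (-(1/40)b+3/40)(-160b^2+800b-5280) + (0)
Last nonzero remainder: -160b^2+800b-5280. Dividing through by -160 gives the monic gcd b^2-5b+33.

b^2-5b+33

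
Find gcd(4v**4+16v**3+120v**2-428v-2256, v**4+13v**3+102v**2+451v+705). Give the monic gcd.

v**3+8v**2+62v+141

Repeated division with remainder:
  4v**4+16v**3+120v**2-428v-2256 = (4)(v**4+13v**3+102v**2+451v+705) + (-36v**3-288v**2-2232v-5076)
  v**4+13v**3+102v**2+451v+705 = (-(1/36)v-5/36)(-36v**3-288v**2-2232v-5076) + (0)
Last nonzero remainder: -36v**3-288v**2-2232v-5076. Dividing through by -36 gives the monic gcd v**3+8v**2+62v+141.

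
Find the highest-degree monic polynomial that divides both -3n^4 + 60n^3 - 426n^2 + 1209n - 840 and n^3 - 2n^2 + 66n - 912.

n - 8

Euclidean algorithm in ℚ[n]:
  -3n^4 + 60n^3 - 426n^2 + 1209n - 840 = (-3n + 54)(n^3 - 2n^2 + 66n - 912) + (-120n^2 - 5091n + 48408)
  n^3 - 2n^2 + 66n - 912 = (-(1/120)n + 1777/4800)(-120n^2 - 5091n + 48408) + ((3766609/1600)n - 3766609/200)
  -120n^2 - 5091n + 48408 = (-(192000/3766609)n - 9681600/3766609)((3766609/1600)n - 3766609/200) + (0)
Last nonzero remainder: (3766609/1600)n - 3766609/200. Dividing through by 3766609/1600 gives the monic gcd n - 8.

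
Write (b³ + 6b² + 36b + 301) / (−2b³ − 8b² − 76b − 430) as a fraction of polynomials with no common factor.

(−b − 7)/(2b + 10)

Euclidean algorithm in ℚ[b]:
  b³ + 6b² + 36b + 301 = (−1/2)(−2b³ − 8b² − 76b − 430) + (2b² − 2b + 86)
  −2b³ − 8b² − 76b − 430 = (−b − 5)(2b² − 2b + 86) + (0)
Last nonzero remainder: 2b² − 2b + 86. Dividing through by 2 gives the monic gcd b² − b + 43.
Cancel b² − b + 43 from numerator and denominator to get the reduced form.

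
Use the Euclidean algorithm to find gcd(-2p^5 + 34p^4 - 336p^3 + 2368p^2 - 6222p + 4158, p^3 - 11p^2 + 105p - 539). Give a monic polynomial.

p^2 - 4p + 77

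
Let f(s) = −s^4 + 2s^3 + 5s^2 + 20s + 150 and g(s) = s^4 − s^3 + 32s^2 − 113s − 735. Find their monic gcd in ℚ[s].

Repeated division with remainder:
  −s^4 + 2s^3 + 5s^2 + 20s + 150 = (−1)(s^4 − s^3 + 32s^2 − 113s − 735) + (s^3 + 37s^2 − 93s − 585)
  s^4 − s^3 + 32s^2 − 113s − 735 = (s − 38)(s^3 + 37s^2 − 93s − 585) + (1531s^2 − 3062s − 22965)
  s^3 + 37s^2 − 93s − 585 = ((1/1531)s + 39/1531)(1531s^2 − 3062s − 22965) + (0)
Last nonzero remainder: 1531s^2 − 3062s − 22965. Dividing through by 1531 gives the monic gcd s^2 − 2s − 15.

s^2 − 2s − 15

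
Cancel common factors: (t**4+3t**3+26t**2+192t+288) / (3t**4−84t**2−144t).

(t**2−3t+36)/(3t**2−18t)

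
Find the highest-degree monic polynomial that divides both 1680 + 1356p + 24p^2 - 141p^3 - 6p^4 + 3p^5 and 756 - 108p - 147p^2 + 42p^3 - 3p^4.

-14 - 5p + p^2

Euclidean algorithm in ℚ[p]:
  3p^5 - 6p^4 - 141p^3 + 24p^2 + 1356p + 1680 = (-p - 12)(-3p^4 + 42p^3 - 147p^2 - 108p + 756) + (216p^3 - 1848p^2 + 816p + 10752)
  -3p^4 + 42p^3 - 147p^2 - 108p + 756 = (-(1/72)p + 49/648)(216p^3 - 1848p^2 + 816p + 10752) + ((110/27)p^2 - (550/27)p - 1540/27)
  216p^3 - 1848p^2 + 816p + 10752 = ((2916/55)p - 10368/55)((110/27)p^2 - (550/27)p - 1540/27) + (0)
Last nonzero remainder: (110/27)p^2 - (550/27)p - 1540/27. Dividing through by 110/27 gives the monic gcd p^2 - 5p - 14.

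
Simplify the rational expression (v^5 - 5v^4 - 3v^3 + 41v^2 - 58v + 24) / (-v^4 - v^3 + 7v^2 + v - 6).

(-v^2 + 5v - 4)/(v + 1)

Apply the Euclidean algorithm:
  v^5 - 5v^4 - 3v^3 + 41v^2 - 58v + 24 = (-v + 6)(-v^4 - v^3 + 7v^2 + v - 6) + (10v^3 - 70v + 60)
  -v^4 - v^3 + 7v^2 + v - 6 = (-(1/10)v - 1/10)(10v^3 - 70v + 60) + (0)
Last nonzero remainder: 10v^3 - 70v + 60. Dividing through by 10 gives the monic gcd v^3 - 7v + 6.
Cancel v^3 - 7v + 6 from numerator and denominator to get the reduced form.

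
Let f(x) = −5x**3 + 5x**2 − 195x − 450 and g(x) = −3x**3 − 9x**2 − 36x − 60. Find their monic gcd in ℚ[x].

x + 2

By polynomial division,
  −5x**3 + 5x**2 − 195x − 450 = (5/3)(−3x**3 − 9x**2 − 36x − 60) + (20x**2 − 135x − 350)
  −3x**3 − 9x**2 − 36x − 60 = (−(3/20)x − 117/80)(20x**2 − 135x − 350) + (−(4575/16)x − 4575/8)
  20x**2 − 135x − 350 = (−(64/915)x + 112/183)(−(4575/16)x − 4575/8) + (0)
Last nonzero remainder: −(4575/16)x − 4575/8. Dividing through by −4575/16 gives the monic gcd x + 2.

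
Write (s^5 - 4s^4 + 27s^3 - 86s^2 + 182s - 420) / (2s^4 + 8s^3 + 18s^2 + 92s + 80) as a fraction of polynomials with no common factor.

Apply the Euclidean algorithm:
  s^5 - 4s^4 + 27s^3 - 86s^2 + 182s - 420 = ((1/2)s - 4)(2s^4 + 8s^3 + 18s^2 + 92s + 80) + (50s^3 - 60s^2 + 510s - 100)
  2s^4 + 8s^3 + 18s^2 + 92s + 80 = ((1/25)s + 26/125)(50s^3 - 60s^2 + 510s - 100) + ((252/25)s^2 - (252/25)s + 504/5)
  50s^3 - 60s^2 + 510s - 100 = ((625/126)s - 125/126)((252/25)s^2 - (252/25)s + 504/5) + (0)
Last nonzero remainder: (252/25)s^2 - (252/25)s + 504/5. Dividing through by 252/25 gives the monic gcd s^2 - s + 10.
Cancel s^2 - s + 10 from numerator and denominator to get the reduced form.

(s^3 - 3s^2 + 14s - 42)/(2s^2 + 10s + 8)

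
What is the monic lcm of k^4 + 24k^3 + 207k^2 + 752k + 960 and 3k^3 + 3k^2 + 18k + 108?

Euclidean algorithm in ℚ[k]:
  k^4 + 24k^3 + 207k^2 + 752k + 960 = ((1/3)k + 23/3)(3k^3 + 3k^2 + 18k + 108) + (178k^2 + 578k + 132)
  3k^3 + 3k^2 + 18k + 108 = ((3/178)k - 300/7921)(178k^2 + 578k + 132) + ((298356/7921)k + 895068/7921)
  178k^2 + 578k + 132 = ((704969/149178)k + 87131/74589)((298356/7921)k + 895068/7921) + (0)
Last nonzero remainder: (298356/7921)k + 895068/7921. Dividing through by 298356/7921 gives the monic gcd k + 3.
Then lcm(f, g) = f·g / gcd(f, g); expanding and making the result monic gives the answer.

k^6 + 22k^5 + 171k^4 + 626k^3 + 1940k^2 + 7104k + 11520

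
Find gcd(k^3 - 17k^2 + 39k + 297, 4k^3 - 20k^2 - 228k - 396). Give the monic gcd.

k^2 - 8k - 33

Euclidean algorithm in ℚ[k]:
  k^3 - 17k^2 + 39k + 297 = (1/4)(4k^3 - 20k^2 - 228k - 396) + (-12k^2 + 96k + 396)
  4k^3 - 20k^2 - 228k - 396 = (-(1/3)k - 1)(-12k^2 + 96k + 396) + (0)
Last nonzero remainder: -12k^2 + 96k + 396. Dividing through by -12 gives the monic gcd k^2 - 8k - 33.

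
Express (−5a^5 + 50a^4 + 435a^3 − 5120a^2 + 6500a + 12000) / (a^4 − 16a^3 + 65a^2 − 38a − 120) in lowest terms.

(−5a^2 − 10a + 400)/(a − 4)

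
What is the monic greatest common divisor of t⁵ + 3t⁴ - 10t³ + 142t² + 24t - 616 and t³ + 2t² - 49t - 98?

t² + 9t + 14

Repeated division with remainder:
  t⁵ + 3t⁴ - 10t³ + 142t² + 24t - 616 = (t² + t + 37)(t³ + 2t² - 49t - 98) + (215t² + 1935t + 3010)
  t³ + 2t² - 49t - 98 = ((1/215)t - 7/215)(215t² + 1935t + 3010) + (0)
Last nonzero remainder: 215t² + 1935t + 3010. Dividing through by 215 gives the monic gcd t² + 9t + 14.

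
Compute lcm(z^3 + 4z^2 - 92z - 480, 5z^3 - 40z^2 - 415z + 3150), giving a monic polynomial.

Apply the Euclidean algorithm:
  z^3 + 4z^2 - 92z - 480 = (1/5)(5z^3 - 40z^2 - 415z + 3150) + (12z^2 - 9z - 1110)
  5z^3 - 40z^2 - 415z + 3150 = ((5/12)z - 145/48)(12z^2 - 9z - 1110) + ((325/16)z - 1625/8)
  12z^2 - 9z - 1110 = ((192/325)z + 1776/325)((325/16)z - 1625/8) + (0)
Last nonzero remainder: (325/16)z - 1625/8. Dividing through by 325/16 gives the monic gcd z - 10.
Then lcm(f, g) = f·g / gcd(f, g); expanding and making the result monic gives the answer.

z^5 + 6z^4 - 147z^3 - 916z^2 + 4836z + 30240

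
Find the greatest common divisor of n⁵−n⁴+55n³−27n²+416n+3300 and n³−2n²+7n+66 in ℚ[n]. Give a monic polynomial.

n³−2n²+7n+66

Repeated division with remainder:
  n⁵−n⁴+55n³−27n²+416n+3300 = (n²+n+50)(n³−2n²+7n+66) + (0)
The last nonzero remainder n³−2n²+7n+66 is already monic.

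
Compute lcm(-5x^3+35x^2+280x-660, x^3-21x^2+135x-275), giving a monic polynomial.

By polynomial division,
  -5x^3+35x^2+280x-660 = (-5)(x^3-21x^2+135x-275) + (-70x^2+955x-2035)
  x^3-21x^2+135x-275 = (-(1/70)x+103/980)(-70x^2+955x-2035) + ((1089/196)x-11979/196)
  -70x^2+955x-2035 = (-(13720/1089)x+36260/1089)((1089/196)x-11979/196) + (0)
Last nonzero remainder: (1089/196)x-11979/196. Dividing through by 1089/196 gives the monic gcd x-11.
Then lcm(f, g) = f·g / gcd(f, g); expanding and making the result monic gives the answer.

x^5-17x^4+39x^3+517x^2-2720x+3300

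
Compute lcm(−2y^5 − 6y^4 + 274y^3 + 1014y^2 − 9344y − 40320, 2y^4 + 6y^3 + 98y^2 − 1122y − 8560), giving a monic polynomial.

Apply the Euclidean algorithm:
  −2y^5 − 6y^4 + 274y^3 + 1014y^2 − 9344y − 40320 = (−y)(2y^4 + 6y^3 + 98y^2 − 1122y − 8560) + (372y^3 − 108y^2 − 17904y − 40320)
  2y^4 + 6y^3 + 98y^2 − 1122y − 8560 = ((1/186)y + 17/961)(372y^3 − 108y^2 − 17904y − 40320) + ((188518/961)y^2 − (565554/961)y − 7540720/961)
  372y^3 − 108y^2 − 17904y − 40320 = ((178746/94259)y + 484344/94259)((188518/961)y^2 − (565554/961)y − 7540720/961) + (0)
Last nonzero remainder: (188518/961)y^2 − (565554/961)y − 7540720/961. Dividing through by 188518/961 gives the monic gcd y^2 − 3y − 40.
Then lcm(f, g) = f·g / gcd(f, g); expanding and making the result monic gives the answer.

y^7 + 9y^6 − 12y^5 − 1008y^4 − 13029y^3 − 6057y^2 + 620864y + 2157120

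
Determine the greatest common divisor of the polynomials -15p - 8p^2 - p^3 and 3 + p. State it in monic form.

3 + p

By polynomial division,
  -p^3 - 8p^2 - 15p = (-p^2 - 5p)(p + 3) + (0)
The last nonzero remainder p + 3 is already monic.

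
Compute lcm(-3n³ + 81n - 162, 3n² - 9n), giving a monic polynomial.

n⁴ - 27n² + 54n

Repeated division with remainder:
  -3n³ + 81n - 162 = (-n - 3)(3n² - 9n) + (54n - 162)
  3n² - 9n = ((1/18)n)(54n - 162) + (0)
Last nonzero remainder: 54n - 162. Dividing through by 54 gives the monic gcd n - 3.
Then lcm(f, g) = f·g / gcd(f, g); expanding and making the result monic gives the answer.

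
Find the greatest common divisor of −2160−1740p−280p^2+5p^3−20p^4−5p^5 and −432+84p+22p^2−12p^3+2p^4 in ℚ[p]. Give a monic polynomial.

Euclidean algorithm in ℚ[p]:
  −5p^5−20p^4+5p^3−280p^2−1740p−2160 = (−(5/2)p−25)(2p^4−12p^3+22p^2+84p−432) + (−240p^3+480p^2−720p−12960)
  2p^4−12p^3+22p^2+84p−432 = (−(1/120)p+1/30)(−240p^3+480p^2−720p−12960) + (0)
Last nonzero remainder: −240p^3+480p^2−720p−12960. Dividing through by −240 gives the monic gcd p^3−2p^2+3p+54.

54+3p−2p^2+p^3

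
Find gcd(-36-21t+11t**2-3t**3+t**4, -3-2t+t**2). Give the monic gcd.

-3-2t+t**2

By polynomial division,
  t**4-3t**3+11t**2-21t-36 = (t**2-t+12)(t**2-2t-3) + (0)
The last nonzero remainder t**2-2t-3 is already monic.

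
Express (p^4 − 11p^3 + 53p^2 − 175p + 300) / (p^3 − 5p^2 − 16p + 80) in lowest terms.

By polynomial division,
  p^4 − 11p^3 + 53p^2 − 175p + 300 = (p − 6)(p^3 − 5p^2 − 16p + 80) + (39p^2 − 351p + 780)
  p^3 − 5p^2 − 16p + 80 = ((1/39)p + 4/39)(39p^2 − 351p + 780) + (0)
Last nonzero remainder: 39p^2 − 351p + 780. Dividing through by 39 gives the monic gcd p^2 − 9p + 20.
Cancel p^2 − 9p + 20 from numerator and denominator to get the reduced form.

(p^2 − 2p + 15)/(p + 4)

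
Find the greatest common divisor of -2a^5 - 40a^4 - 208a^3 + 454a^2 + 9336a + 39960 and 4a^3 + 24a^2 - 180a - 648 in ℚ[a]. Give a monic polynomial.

a^2 + 3a - 54

Repeated division with remainder:
  -2a^5 - 40a^4 - 208a^3 + 454a^2 + 9336a + 39960 = (-(1/2)a^2 - 7a - 65/2)(4a^3 + 24a^2 - 180a - 648) + (-350a^2 - 1050a + 18900)
  4a^3 + 24a^2 - 180a - 648 = (-(2/175)a - 6/175)(-350a^2 - 1050a + 18900) + (0)
Last nonzero remainder: -350a^2 - 1050a + 18900. Dividing through by -350 gives the monic gcd a^2 + 3a - 54.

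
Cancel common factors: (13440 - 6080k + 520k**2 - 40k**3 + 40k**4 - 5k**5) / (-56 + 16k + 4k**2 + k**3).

Euclidean algorithm in ℚ[k]:
  -5k**5 + 40k**4 - 40k**3 + 520k**2 - 6080k + 13440 = (-5k**2 + 60k - 200)(k**3 + 4k**2 + 16k - 56) + (80k**2 + 480k + 2240)
  k**3 + 4k**2 + 16k - 56 = ((1/80)k - 1/40)(80k**2 + 480k + 2240) + (0)
Last nonzero remainder: 80k**2 + 480k + 2240. Dividing through by 80 gives the monic gcd k**2 + 6k + 28.
Cancel k**2 + 6k + 28 from numerator and denominator to get the reduced form.

(480 - 320k + 70k**2 - 5k**3)/(-2 + k)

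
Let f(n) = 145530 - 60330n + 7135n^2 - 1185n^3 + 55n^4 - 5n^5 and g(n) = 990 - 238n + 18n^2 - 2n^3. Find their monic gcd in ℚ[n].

Apply the Euclidean algorithm:
  -5n^5 + 55n^4 - 1185n^3 + 7135n^2 - 60330n + 145530 = ((5/2)n^2 - 5n + 250)(-2n^3 + 18n^2 - 238n + 990) + (-1030n^2 + 4120n - 101970)
  -2n^3 + 18n^2 - 238n + 990 = ((1/515)n - 1/103)(-1030n^2 + 4120n - 101970) + (0)
Last nonzero remainder: -1030n^2 + 4120n - 101970. Dividing through by -1030 gives the monic gcd n^2 - 4n + 99.

99 - 4n + n^2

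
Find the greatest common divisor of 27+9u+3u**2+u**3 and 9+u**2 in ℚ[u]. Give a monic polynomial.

Apply the Euclidean algorithm:
  u**3+3u**2+9u+27 = (u+3)(u**2+9) + (0)
The last nonzero remainder u**2+9 is already monic.

9+u**2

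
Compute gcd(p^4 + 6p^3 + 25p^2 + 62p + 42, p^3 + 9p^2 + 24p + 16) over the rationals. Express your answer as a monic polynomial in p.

Apply the Euclidean algorithm:
  p^4 + 6p^3 + 25p^2 + 62p + 42 = (p − 3)(p^3 + 9p^2 + 24p + 16) + (28p^2 + 118p + 90)
  p^3 + 9p^2 + 24p + 16 = ((1/28)p + 67/392)(28p^2 + 118p + 90) + ((121/196)p + 121/196)
  28p^2 + 118p + 90 = ((5488/121)p + 17640/121)((121/196)p + 121/196) + (0)
Last nonzero remainder: (121/196)p + 121/196. Dividing through by 121/196 gives the monic gcd p + 1.

p + 1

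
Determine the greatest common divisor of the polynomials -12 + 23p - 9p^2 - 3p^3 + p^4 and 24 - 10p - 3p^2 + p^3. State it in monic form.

-12 - p + p^2

Apply the Euclidean algorithm:
  p^4 - 3p^3 - 9p^2 + 23p - 12 = (p)(p^3 - 3p^2 - 10p + 24) + (p^2 - p - 12)
  p^3 - 3p^2 - 10p + 24 = (p - 2)(p^2 - p - 12) + (0)
The last nonzero remainder p^2 - p - 12 is already monic.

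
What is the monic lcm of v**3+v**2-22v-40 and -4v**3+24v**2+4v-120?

Apply the Euclidean algorithm:
  v**3+v**2-22v-40 = (-1/4)(-4v**3+24v**2+4v-120) + (7v**2-21v-70)
  -4v**3+24v**2+4v-120 = (-(4/7)v+12/7)(7v**2-21v-70) + (0)
Last nonzero remainder: 7v**2-21v-70. Dividing through by 7 gives the monic gcd v**2-3v-10.
Then lcm(f, g) = f·g / gcd(f, g); expanding and making the result monic gives the answer.

v**4-2v**3-25v**2+26v+120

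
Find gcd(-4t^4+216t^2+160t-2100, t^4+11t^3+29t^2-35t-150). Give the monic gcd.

Apply the Euclidean algorithm:
  -4t^4+216t^2+160t-2100 = (-4)(t^4+11t^3+29t^2-35t-150) + (44t^3+332t^2+20t-2700)
  t^4+11t^3+29t^2-35t-150 = ((1/44)t+19/242)(44t^3+332t^2+20t-2700) + ((300/121)t^2+(3000/121)t+7500/121)
  44t^3+332t^2+20t-2700 = ((1331/75)t-1089/25)((300/121)t^2+(3000/121)t+7500/121) + (0)
Last nonzero remainder: (300/121)t^2+(3000/121)t+7500/121. Dividing through by 300/121 gives the monic gcd t^2+10t+25.

t^2+10t+25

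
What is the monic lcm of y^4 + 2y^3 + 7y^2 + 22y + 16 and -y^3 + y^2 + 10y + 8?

Apply the Euclidean algorithm:
  y^4 + 2y^3 + 7y^2 + 22y + 16 = (-y - 3)(-y^3 + y^2 + 10y + 8) + (20y^2 + 60y + 40)
  -y^3 + y^2 + 10y + 8 = (-(1/20)y + 1/5)(20y^2 + 60y + 40) + (0)
Last nonzero remainder: 20y^2 + 60y + 40. Dividing through by 20 gives the monic gcd y^2 + 3y + 2.
Then lcm(f, g) = f·g / gcd(f, g); expanding and making the result monic gives the answer.

y^5 - 2y^4 - y^3 - 6y^2 - 72y - 64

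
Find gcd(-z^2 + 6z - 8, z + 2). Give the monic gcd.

Repeated division with remainder:
  -z^2 + 6z - 8 = (-z + 8)(z + 2) + (-24)
  z + 2 = (-(1/24)z - 1/12)(-24) + (0)
The last nonzero remainder is the constant -24, so the polynomials are coprime and gcd = 1.

1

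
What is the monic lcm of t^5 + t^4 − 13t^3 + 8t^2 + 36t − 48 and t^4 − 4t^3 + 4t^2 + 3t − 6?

By polynomial division,
  t^5 + t^4 − 13t^3 + 8t^2 + 36t − 48 = (t + 5)(t^4 − 4t^3 + 4t^2 + 3t − 6) + (3t^3 − 15t^2 + 27t − 18)
  t^4 − 4t^3 + 4t^2 + 3t − 6 = ((1/3)t + 1/3)(3t^3 − 15t^2 + 27t − 18) + (0)
Last nonzero remainder: 3t^3 − 15t^2 + 27t − 18. Dividing through by 3 gives the monic gcd t^3 − 5t^2 + 9t − 6.
Then lcm(f, g) = f·g / gcd(f, g); expanding and making the result monic gives the answer.

t^6 + 2t^5 − 12t^4 − 5t^3 + 44t^2 − 12t − 48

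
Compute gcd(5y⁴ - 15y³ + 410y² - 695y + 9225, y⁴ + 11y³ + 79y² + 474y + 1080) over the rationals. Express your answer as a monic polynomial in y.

y² + y + 45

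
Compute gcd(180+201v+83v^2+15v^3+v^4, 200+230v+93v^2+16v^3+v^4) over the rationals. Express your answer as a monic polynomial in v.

20+9v+v^2

Repeated division with remainder:
  v^4+15v^3+83v^2+201v+180 = (v^4+16v^3+93v^2+230v+200) + (-v^3-10v^2-29v-20)
  v^4+16v^3+93v^2+230v+200 = (-v-6)(-v^3-10v^2-29v-20) + (4v^2+36v+80)
  -v^3-10v^2-29v-20 = (-(1/4)v-1/4)(4v^2+36v+80) + (0)
Last nonzero remainder: 4v^2+36v+80. Dividing through by 4 gives the monic gcd v^2+9v+20.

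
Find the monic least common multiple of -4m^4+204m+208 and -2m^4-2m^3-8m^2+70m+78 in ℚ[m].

m^5-3m^4-51m^2+101m+156

Euclidean algorithm in ℚ[m]:
  -4m^4+204m+208 = (2)(-2m^4-2m^3-8m^2+70m+78) + (4m^3+16m^2+64m+52)
  -2m^4-2m^3-8m^2+70m+78 = (-(1/2)m+3/2)(4m^3+16m^2+64m+52) + (0)
Last nonzero remainder: 4m^3+16m^2+64m+52. Dividing through by 4 gives the monic gcd m^3+4m^2+16m+13.
Then lcm(f, g) = f·g / gcd(f, g); expanding and making the result monic gives the answer.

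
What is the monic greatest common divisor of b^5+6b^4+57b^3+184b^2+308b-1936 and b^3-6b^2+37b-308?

By polynomial division,
  b^5+6b^4+57b^3+184b^2+308b-1936 = (b^2+12b+92)(b^3-6b^2+37b-308) + (600b^2+600b+26400)
  b^3-6b^2+37b-308 = ((1/600)b-7/600)(600b^2+600b+26400) + (0)
Last nonzero remainder: 600b^2+600b+26400. Dividing through by 600 gives the monic gcd b^2+b+44.

b^2+b+44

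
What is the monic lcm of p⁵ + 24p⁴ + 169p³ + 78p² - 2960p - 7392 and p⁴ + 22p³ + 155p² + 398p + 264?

p⁶ + 25p⁵ + 193p⁴ + 247p³ - 2882p² - 10352p - 7392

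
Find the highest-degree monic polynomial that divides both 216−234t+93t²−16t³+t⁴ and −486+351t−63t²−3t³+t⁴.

−54+45t−12t²+t³

Repeated division with remainder:
  t⁴−16t³+93t²−234t+216 = (t⁴−3t³−63t²+351t−486) + (−13t³+156t²−585t+702)
  t⁴−3t³−63t²+351t−486 = (−(1/13)t−9/13)(−13t³+156t²−585t+702) + (0)
Last nonzero remainder: −13t³+156t²−585t+702. Dividing through by −13 gives the monic gcd t³−12t²+45t−54.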